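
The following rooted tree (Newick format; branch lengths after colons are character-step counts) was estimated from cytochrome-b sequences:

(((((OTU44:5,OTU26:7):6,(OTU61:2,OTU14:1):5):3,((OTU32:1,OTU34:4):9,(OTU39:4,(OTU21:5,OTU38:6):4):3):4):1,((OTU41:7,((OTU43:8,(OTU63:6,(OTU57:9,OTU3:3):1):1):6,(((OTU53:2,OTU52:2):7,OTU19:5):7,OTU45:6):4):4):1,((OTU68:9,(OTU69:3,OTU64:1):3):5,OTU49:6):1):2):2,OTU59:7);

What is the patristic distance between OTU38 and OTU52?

45

The path runs OTU38 → … → MRCA → … → OTU52; the MRCA is the node subtending ((((OTU44,OTU26),(OTU61,OTU14)),((OTU32,OTU34),(OTU39,(OTU21,OTU38)))),((OTU41,((OTU43,(OTU63,(OTU57,OTU3))),(((OTU53,OTU52),OTU19),OTU45))),((OTU68,(OTU69,OTU64)),OTU49))).
Branch lengths along that path: 6 + 4 + 3 + 4 + 1 + 2 + 1 + 4 + 4 + 7 + 7 + 2 = 45.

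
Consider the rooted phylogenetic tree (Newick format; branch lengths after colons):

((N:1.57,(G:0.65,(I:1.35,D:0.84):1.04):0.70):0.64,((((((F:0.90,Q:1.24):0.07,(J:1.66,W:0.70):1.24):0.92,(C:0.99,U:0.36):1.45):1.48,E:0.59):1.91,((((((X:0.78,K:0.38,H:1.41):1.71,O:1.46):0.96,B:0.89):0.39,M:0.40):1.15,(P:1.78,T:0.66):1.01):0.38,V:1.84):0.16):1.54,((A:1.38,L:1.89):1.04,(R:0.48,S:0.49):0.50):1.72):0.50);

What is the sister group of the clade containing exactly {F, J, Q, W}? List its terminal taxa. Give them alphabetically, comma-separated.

C, U

The clade containing exactly {F, J, Q, W} attaches to the tree at the node subtending (((F,Q),(J,W)),(C,U)).
The other lineage descending from that same node — the sister group — is (C,U); its 2 tips in alphabetical order are the answer.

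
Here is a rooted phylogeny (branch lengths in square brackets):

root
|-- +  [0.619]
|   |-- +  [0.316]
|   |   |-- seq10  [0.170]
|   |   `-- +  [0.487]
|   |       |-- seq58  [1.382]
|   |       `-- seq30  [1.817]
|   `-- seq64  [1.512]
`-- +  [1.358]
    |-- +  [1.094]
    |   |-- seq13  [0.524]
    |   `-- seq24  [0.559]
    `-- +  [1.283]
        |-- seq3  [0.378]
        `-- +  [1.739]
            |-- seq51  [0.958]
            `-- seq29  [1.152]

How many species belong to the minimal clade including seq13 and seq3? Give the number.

5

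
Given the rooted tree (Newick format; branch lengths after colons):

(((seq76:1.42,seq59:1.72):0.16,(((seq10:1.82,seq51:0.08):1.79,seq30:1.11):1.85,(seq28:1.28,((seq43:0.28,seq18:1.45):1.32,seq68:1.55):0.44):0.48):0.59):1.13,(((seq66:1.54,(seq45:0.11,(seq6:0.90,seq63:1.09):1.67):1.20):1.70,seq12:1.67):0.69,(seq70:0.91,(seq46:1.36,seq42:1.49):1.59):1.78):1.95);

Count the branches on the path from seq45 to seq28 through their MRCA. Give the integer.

9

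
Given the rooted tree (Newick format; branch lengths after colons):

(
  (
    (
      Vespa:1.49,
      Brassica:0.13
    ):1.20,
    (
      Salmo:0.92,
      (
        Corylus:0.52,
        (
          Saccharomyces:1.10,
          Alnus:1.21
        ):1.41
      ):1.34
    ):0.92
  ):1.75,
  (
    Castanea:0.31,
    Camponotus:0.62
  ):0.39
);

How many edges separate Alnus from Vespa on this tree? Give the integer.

The MRCA of Alnus and Vespa is the node subtending ((Vespa,Brassica),(Salmo,(Corylus,(Saccharomyces,Alnus)))).
From Alnus up to that node: 4 branches. From Vespa up to the same node: 2 branches. Total: 4 + 2 = 6.

6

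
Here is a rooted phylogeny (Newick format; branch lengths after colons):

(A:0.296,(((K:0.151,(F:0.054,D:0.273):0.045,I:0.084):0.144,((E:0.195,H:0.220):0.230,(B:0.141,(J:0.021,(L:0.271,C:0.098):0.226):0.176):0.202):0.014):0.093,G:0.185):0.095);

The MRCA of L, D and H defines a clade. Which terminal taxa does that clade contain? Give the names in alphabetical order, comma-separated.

B, C, D, E, F, H, I, J, K, L

Tracing L: it sits inside (L,C).
Tracing D: it sits inside (F,D).
Tracing H: it sits inside (E,H).
The smallest clade enclosing all 3 is ((K,(F,D),I),((E,H),(B,(J,(L,C))))); the answer is its 10 terminal taxa in alphabetical order.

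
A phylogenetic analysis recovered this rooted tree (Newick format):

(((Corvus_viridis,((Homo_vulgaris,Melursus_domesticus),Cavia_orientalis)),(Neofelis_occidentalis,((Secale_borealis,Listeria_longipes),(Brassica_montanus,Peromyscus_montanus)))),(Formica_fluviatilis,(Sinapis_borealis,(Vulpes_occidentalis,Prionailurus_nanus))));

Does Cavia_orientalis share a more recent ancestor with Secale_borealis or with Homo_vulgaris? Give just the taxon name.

Homo_vulgaris

The MRCA of Cavia_orientalis and Homo_vulgaris subtends ((Homo_vulgaris,Melursus_domesticus),Cavia_orientalis) (3 taxa).
The MRCA of Cavia_orientalis and Secale_borealis subtends ((Corvus_viridis,((Homo_vulgaris,Melursus_domesticus),Cavia_orientalis)),(Neofelis_occidentalis,((Secale_borealis,Listeria_longipes),(Brassica_montanus,Peromyscus_montanus)))) (9 taxa).
The first is nested inside the second, so Cavia_orientalis shares a more recent common ancestor with Homo_vulgaris.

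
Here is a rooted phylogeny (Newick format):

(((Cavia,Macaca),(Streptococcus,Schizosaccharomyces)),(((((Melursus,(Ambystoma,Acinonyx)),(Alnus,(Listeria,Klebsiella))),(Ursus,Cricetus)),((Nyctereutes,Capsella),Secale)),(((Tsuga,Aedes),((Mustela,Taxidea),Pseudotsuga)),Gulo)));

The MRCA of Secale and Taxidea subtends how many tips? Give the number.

The MRCA of Secale and Taxidea is the node subtending (((((Melursus,(Ambystoma,Acinonyx)),(Alnus,(Listeria,Klebsiella))),(Ursus,Cricetus)),((Nyctereutes,Capsella),Secale)),(((Tsuga,Aedes),((Mustela,Taxidea),Pseudotsuga)),Gulo)).
That clade contains 17 terminal taxa: Acinonyx, Aedes, Alnus, Ambystoma, Capsella, Cricetus, Gulo, Klebsiella, Listeria, Melursus, Mustela, Nyctereutes, Pseudotsuga, Secale, Taxidea, Tsuga, Ursus.

17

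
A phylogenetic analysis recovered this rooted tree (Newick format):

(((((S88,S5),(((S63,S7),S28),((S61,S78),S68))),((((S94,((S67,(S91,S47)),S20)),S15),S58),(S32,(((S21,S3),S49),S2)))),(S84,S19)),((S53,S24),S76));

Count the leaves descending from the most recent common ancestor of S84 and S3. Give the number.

The MRCA of S84 and S3 is the node subtending ((((S88,S5),(((S63,S7),S28),((S61,S78),S68))),((((S94,((S67,(S91,S47)),S20)),S15),S58),(S32,(((S21,S3),S49),S2)))),(S84,S19)).
That clade contains 22 terminal taxa: S15, S19, S2, S20, S21, S28, S3, S32, S47, S49, S5, S58, S61, S63, S67, S68, S7, S78, S84, S88, S91, S94.

22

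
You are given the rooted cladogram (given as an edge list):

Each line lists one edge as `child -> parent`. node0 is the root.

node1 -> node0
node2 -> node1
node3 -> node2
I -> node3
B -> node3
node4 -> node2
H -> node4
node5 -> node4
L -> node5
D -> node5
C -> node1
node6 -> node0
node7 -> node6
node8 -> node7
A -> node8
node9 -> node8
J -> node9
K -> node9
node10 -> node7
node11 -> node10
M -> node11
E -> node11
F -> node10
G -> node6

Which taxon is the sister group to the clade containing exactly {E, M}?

The clade containing exactly {E, M} attaches to the tree at the node subtending ((M,E),F).
The other lineage descending from that same node — the sister group — is the single tip F.

F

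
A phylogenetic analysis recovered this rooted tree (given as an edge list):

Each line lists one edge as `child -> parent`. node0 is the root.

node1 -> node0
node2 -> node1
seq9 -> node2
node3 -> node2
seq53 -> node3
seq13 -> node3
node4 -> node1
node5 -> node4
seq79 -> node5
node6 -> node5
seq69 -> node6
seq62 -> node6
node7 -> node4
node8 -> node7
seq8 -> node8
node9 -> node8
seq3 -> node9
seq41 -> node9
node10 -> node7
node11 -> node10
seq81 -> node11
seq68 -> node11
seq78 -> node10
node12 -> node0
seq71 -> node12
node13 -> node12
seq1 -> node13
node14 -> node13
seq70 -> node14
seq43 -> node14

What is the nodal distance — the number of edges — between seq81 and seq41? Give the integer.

The MRCA of seq81 and seq41 is the node subtending ((seq8,(seq3,seq41)),((seq81,seq68),seq78)).
From seq81 up to that node: 3 branches. From seq41 up to the same node: 3 branches. Total: 3 + 3 = 6.

6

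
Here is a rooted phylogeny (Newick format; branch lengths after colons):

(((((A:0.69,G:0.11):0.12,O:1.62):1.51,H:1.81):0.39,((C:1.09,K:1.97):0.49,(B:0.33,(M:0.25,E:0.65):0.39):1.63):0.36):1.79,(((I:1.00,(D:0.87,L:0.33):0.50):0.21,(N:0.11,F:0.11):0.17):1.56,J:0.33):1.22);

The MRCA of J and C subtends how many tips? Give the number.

The MRCA of J and C is the root, so the clade is the entire tree.
That clade contains 15 terminal taxa: A, B, C, D, E, F, G, H, I, J, K, L, M, N, O.

15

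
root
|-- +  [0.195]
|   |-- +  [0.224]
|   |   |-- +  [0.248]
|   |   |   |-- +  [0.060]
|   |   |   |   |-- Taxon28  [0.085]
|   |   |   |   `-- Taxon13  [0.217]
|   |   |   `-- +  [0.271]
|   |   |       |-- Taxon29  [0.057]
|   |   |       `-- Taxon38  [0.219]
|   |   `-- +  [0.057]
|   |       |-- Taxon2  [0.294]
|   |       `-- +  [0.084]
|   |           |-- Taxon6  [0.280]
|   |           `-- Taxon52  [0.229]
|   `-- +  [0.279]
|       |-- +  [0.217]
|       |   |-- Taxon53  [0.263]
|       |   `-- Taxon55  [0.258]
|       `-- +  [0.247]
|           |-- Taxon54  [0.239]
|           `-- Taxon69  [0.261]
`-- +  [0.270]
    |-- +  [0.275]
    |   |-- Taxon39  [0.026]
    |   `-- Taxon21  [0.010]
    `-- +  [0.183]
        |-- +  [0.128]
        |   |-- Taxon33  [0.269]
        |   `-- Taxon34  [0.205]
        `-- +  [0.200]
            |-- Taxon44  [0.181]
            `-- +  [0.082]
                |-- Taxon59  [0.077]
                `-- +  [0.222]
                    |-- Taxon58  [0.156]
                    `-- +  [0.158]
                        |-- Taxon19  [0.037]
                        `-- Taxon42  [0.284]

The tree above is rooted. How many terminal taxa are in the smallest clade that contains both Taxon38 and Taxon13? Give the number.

4

The MRCA of Taxon38 and Taxon13 is the node subtending ((Taxon28,Taxon13),(Taxon29,Taxon38)).
That clade contains 4 terminal taxa: Taxon13, Taxon28, Taxon29, Taxon38.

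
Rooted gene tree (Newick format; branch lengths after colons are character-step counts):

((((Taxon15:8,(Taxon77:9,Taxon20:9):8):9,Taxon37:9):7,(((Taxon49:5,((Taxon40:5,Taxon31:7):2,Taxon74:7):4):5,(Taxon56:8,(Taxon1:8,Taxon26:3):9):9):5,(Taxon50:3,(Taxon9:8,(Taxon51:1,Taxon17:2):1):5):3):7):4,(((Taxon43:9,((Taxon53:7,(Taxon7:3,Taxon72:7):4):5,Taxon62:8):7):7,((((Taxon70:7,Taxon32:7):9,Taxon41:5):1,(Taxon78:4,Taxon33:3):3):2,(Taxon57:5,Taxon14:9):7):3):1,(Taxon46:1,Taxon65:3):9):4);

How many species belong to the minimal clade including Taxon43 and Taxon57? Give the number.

The MRCA of Taxon43 and Taxon57 is the node subtending ((Taxon43,((Taxon53,(Taxon7,Taxon72)),Taxon62)),((((Taxon70,Taxon32),Taxon41),(Taxon78,Taxon33)),(Taxon57,Taxon14))).
That clade contains 12 terminal taxa: Taxon14, Taxon32, Taxon33, Taxon41, Taxon43, Taxon53, Taxon57, Taxon62, Taxon7, Taxon70, Taxon72, Taxon78.

12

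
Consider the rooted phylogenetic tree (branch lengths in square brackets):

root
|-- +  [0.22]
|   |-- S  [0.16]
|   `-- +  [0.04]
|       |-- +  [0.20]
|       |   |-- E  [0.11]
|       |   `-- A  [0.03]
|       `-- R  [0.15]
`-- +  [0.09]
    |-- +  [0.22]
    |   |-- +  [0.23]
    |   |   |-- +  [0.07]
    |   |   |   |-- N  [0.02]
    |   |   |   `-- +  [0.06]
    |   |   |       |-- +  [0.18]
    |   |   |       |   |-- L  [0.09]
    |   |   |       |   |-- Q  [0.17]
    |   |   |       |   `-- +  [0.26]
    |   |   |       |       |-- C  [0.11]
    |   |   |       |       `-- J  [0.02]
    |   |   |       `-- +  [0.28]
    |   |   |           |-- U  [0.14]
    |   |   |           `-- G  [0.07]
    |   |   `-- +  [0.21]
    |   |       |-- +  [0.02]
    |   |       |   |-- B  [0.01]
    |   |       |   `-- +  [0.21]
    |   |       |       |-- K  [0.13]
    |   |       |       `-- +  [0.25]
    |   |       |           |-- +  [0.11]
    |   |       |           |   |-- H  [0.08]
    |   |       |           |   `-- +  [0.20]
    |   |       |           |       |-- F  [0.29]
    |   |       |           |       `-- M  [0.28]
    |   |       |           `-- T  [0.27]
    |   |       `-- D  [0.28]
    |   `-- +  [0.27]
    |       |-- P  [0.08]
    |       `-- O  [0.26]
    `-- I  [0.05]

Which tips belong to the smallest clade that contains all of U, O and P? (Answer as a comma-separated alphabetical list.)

Tracing U: it sits inside (U,G).
Tracing O: it sits inside (P,O).
Tracing P: it sits inside (P,O).
The smallest clade enclosing all 3 is (((N,((L,Q,(C,J)),(U,G))),((B,(K,((H,(F,M)),T))),D)),(P,O)); the answer is its 16 terminal taxa in alphabetical order.

B, C, D, F, G, H, J, K, L, M, N, O, P, Q, T, U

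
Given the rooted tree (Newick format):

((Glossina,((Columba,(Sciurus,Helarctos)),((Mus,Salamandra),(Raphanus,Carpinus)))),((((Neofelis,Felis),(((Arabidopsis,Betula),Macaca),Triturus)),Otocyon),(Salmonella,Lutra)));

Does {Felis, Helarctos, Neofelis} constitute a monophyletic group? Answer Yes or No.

The MRCA of the listed taxa is the root, so the smallest clade containing them is the whole tree.
That clade also contains Arabidopsis, Betula, Carpinus, Columba, Glossina, Lutra, Macaca, Mus, Otocyon, Raphanus, Salamandra, Salmonella, Sciurus, Triturus, which are not in the proposed group, so the group is not monophyletic.

No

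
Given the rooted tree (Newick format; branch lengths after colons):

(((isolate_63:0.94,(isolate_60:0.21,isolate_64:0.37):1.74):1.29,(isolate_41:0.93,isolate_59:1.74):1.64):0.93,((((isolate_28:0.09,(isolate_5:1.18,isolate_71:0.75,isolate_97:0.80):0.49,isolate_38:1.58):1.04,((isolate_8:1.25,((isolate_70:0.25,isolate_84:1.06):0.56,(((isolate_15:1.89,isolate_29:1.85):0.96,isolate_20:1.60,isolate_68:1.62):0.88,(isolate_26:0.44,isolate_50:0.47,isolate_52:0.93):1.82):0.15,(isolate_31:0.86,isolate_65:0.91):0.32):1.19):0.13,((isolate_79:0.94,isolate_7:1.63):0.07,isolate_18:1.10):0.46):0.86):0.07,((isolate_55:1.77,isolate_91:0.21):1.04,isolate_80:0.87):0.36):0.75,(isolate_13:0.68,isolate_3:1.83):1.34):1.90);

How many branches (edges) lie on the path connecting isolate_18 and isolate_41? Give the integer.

9

The MRCA of isolate_18 and isolate_41 is the root of the tree.
From isolate_18 up to that node: 6 branches. From isolate_41 up to the same node: 3 branches. Total: 6 + 3 = 9.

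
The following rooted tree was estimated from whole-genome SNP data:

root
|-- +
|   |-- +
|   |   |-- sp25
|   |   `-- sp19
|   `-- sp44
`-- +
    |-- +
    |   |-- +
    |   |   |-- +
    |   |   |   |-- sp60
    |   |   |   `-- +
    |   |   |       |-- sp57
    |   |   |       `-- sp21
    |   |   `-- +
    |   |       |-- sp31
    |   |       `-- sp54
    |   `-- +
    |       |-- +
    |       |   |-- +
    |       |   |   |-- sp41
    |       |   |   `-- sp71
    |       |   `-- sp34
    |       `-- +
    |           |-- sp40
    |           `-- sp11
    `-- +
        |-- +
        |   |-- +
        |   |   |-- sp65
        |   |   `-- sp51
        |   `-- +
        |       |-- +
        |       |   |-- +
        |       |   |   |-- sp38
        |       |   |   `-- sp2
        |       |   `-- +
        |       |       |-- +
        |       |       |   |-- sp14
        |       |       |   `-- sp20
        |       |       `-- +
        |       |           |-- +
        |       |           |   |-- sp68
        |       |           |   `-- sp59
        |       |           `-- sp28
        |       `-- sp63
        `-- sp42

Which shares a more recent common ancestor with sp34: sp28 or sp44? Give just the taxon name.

sp28

The MRCA of sp34 and sp28 subtends ((((sp60,(sp57,sp21)),(sp31,sp54)),(((sp41,sp71),sp34),(sp40,sp11))),(((sp65,sp51),(((sp38,sp2),((sp14,sp20),((sp68,sp59),sp28))),sp63)),sp42)) (21 taxa).
The MRCA of sp34 and sp44 is the root, subtending the entire tree (24 taxa).
The first is nested inside the second, so sp34 shares a more recent common ancestor with sp28.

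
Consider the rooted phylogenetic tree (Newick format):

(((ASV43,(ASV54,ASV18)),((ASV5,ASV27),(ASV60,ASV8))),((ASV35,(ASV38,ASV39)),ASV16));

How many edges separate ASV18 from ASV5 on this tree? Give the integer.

The MRCA of ASV18 and ASV5 is the node subtending ((ASV43,(ASV54,ASV18)),((ASV5,ASV27),(ASV60,ASV8))).
From ASV18 up to that node: 3 branches. From ASV5 up to the same node: 3 branches. Total: 3 + 3 = 6.

6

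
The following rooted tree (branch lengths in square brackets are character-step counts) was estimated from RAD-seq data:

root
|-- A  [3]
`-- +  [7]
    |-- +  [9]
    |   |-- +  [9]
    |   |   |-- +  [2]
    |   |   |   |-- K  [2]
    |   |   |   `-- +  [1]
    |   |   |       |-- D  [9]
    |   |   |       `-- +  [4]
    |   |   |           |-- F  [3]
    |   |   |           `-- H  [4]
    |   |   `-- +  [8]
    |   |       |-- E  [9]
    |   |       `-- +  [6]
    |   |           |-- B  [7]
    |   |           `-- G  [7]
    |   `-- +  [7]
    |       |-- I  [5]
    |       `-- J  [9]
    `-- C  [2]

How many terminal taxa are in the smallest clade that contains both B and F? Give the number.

The MRCA of B and F is the node subtending ((K,(D,(F,H))),(E,(B,G))).
That clade contains 7 terminal taxa: B, D, E, F, G, H, K.

7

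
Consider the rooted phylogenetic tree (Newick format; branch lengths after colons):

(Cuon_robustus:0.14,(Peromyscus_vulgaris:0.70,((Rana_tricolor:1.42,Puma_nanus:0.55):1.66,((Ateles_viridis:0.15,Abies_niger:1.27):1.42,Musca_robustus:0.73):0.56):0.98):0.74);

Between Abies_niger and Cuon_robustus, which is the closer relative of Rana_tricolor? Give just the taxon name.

Abies_niger

The MRCA of Rana_tricolor and Abies_niger subtends ((Rana_tricolor,Puma_nanus),((Ateles_viridis,Abies_niger),Musca_robustus)) (5 taxa).
The MRCA of Rana_tricolor and Cuon_robustus is the root, subtending the entire tree (7 taxa).
The first is nested inside the second, so Rana_tricolor shares a more recent common ancestor with Abies_niger.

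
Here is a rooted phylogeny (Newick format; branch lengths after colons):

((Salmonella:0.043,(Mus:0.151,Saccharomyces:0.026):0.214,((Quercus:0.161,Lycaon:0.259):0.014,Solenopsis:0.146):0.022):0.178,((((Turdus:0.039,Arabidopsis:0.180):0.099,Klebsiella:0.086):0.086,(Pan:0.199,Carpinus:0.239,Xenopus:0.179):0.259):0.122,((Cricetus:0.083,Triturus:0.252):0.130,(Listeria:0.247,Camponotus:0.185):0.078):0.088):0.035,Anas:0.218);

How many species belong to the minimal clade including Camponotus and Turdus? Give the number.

The MRCA of Camponotus and Turdus is the node subtending ((((Turdus,Arabidopsis),Klebsiella),(Pan,Carpinus,Xenopus)),((Cricetus,Triturus),(Listeria,Camponotus))).
That clade contains 10 terminal taxa: Arabidopsis, Camponotus, Carpinus, Cricetus, Klebsiella, Listeria, Pan, Triturus, Turdus, Xenopus.

10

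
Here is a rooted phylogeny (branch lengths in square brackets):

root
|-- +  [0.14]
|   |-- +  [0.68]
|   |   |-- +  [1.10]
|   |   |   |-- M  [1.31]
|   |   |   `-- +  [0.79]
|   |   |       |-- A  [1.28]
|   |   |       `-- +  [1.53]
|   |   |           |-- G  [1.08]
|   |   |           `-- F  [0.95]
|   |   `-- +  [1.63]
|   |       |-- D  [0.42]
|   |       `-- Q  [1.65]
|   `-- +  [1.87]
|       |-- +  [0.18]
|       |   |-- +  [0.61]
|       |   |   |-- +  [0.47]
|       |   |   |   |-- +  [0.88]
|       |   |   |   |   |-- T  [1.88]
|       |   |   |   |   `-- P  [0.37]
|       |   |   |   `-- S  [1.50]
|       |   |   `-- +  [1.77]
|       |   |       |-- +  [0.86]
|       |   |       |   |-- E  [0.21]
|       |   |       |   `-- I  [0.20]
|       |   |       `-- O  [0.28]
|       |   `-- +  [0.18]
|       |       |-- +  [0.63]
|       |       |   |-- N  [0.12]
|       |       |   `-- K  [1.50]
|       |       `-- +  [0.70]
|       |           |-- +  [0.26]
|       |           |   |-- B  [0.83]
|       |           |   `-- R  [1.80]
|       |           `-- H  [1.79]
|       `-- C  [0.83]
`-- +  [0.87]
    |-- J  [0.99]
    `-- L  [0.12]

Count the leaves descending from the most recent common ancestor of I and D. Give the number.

18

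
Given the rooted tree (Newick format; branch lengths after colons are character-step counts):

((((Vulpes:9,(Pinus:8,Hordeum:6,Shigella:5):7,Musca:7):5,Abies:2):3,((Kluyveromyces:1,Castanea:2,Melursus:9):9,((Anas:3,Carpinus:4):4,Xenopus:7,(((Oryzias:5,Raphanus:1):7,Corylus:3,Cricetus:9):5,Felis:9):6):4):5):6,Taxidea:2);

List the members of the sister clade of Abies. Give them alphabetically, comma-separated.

Abies attaches to the tree at the node subtending ((Vulpes,(Pinus,Hordeum,Shigella),Musca),Abies).
The other lineage descending from that same node — the sister group — is (Vulpes,(Pinus,Hordeum,Shigella),Musca); its 5 tips in alphabetical order are the answer.

Hordeum, Musca, Pinus, Shigella, Vulpes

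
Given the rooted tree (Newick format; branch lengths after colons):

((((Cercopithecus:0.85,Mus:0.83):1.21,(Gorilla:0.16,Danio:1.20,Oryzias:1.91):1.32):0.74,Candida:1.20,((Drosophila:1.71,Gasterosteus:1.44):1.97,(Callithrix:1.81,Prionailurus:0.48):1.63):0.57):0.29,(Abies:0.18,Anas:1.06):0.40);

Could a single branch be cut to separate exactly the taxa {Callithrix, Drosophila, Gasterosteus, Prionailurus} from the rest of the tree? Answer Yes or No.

Yes

The most recent common ancestor of these taxa subtends ((Drosophila,Gasterosteus),(Callithrix,Prionailurus)).
That clade has exactly 4 tips — every listed taxon and nothing else — so the group is monophyletic.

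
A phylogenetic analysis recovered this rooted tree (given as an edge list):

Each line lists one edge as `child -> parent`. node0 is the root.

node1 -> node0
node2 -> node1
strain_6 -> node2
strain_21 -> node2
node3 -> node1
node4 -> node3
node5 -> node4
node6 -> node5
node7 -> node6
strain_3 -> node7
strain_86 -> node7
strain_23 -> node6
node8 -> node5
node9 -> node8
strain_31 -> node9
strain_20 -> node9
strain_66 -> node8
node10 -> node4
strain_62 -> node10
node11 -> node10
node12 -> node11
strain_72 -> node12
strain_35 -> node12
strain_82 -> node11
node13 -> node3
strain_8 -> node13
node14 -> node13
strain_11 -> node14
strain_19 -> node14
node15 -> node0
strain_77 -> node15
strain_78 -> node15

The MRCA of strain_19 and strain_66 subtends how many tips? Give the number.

The MRCA of strain_19 and strain_66 is the node subtending (((((strain_3,strain_86),strain_23),((strain_31,strain_20),strain_66)),(strain_62,((strain_72,strain_35),strain_82))),(strain_8,(strain_11,strain_19))).
That clade contains 13 terminal taxa: strain_11, strain_19, strain_20, strain_23, strain_3, strain_31, strain_35, strain_62, strain_66, strain_72, strain_8, strain_82, strain_86.

13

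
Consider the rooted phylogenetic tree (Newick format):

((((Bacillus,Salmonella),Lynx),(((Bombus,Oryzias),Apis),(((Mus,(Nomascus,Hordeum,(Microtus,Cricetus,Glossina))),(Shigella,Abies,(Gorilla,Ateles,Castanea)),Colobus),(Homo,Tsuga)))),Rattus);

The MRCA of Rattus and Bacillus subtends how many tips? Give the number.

The MRCA of Rattus and Bacillus is the root, so the clade is the entire tree.
That clade contains 21 terminal taxa: Abies, Apis, Ateles, Bacillus, Bombus, Castanea, Colobus, Cricetus, Glossina, Gorilla, Homo, Hordeum, Lynx, Microtus, Mus, Nomascus, Oryzias, Rattus, Salmonella, Shigella, Tsuga.

21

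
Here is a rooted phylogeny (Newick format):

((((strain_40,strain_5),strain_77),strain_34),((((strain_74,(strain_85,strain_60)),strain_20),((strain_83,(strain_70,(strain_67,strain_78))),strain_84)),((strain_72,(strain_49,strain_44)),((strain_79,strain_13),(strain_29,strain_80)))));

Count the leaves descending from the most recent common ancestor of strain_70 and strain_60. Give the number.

The MRCA of strain_70 and strain_60 is the node subtending (((strain_74,(strain_85,strain_60)),strain_20),((strain_83,(strain_70,(strain_67,strain_78))),strain_84)).
That clade contains 9 terminal taxa: strain_20, strain_60, strain_67, strain_70, strain_74, strain_78, strain_83, strain_84, strain_85.

9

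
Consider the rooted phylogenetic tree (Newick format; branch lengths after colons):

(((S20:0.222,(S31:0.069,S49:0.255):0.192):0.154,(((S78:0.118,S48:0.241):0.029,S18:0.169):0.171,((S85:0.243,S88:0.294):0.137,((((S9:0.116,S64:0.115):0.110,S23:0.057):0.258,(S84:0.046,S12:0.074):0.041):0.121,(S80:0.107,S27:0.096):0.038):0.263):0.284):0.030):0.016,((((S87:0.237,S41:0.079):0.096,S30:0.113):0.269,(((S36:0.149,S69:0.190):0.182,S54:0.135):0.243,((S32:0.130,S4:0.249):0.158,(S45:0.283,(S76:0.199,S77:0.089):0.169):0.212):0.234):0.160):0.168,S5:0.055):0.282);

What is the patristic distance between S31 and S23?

1.428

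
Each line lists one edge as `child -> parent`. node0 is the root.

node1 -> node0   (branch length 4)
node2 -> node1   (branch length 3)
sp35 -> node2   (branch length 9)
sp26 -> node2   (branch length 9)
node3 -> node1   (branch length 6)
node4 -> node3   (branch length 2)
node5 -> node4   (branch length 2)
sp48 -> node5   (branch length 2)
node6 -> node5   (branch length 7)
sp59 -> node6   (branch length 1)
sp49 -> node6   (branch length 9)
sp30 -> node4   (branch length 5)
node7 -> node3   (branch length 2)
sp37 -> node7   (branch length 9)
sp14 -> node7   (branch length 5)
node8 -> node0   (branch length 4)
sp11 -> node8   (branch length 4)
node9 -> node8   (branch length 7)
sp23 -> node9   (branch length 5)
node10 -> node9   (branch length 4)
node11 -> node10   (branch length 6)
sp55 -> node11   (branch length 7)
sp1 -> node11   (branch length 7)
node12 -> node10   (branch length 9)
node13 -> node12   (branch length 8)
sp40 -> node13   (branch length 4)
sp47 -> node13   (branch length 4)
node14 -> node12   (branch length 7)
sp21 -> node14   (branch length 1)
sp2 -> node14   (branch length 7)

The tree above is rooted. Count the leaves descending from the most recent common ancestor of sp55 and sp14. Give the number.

The MRCA of sp55 and sp14 is the root, so the clade is the entire tree.
That clade contains 16 terminal taxa: sp1, sp11, sp14, sp2, sp21, sp23, sp26, sp30, sp35, sp37, sp40, sp47, sp48, sp49, sp55, sp59.

16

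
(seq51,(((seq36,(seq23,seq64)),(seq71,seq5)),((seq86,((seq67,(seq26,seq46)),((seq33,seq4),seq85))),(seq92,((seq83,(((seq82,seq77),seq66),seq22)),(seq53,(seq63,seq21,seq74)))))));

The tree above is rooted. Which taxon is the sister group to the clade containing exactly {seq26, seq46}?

seq67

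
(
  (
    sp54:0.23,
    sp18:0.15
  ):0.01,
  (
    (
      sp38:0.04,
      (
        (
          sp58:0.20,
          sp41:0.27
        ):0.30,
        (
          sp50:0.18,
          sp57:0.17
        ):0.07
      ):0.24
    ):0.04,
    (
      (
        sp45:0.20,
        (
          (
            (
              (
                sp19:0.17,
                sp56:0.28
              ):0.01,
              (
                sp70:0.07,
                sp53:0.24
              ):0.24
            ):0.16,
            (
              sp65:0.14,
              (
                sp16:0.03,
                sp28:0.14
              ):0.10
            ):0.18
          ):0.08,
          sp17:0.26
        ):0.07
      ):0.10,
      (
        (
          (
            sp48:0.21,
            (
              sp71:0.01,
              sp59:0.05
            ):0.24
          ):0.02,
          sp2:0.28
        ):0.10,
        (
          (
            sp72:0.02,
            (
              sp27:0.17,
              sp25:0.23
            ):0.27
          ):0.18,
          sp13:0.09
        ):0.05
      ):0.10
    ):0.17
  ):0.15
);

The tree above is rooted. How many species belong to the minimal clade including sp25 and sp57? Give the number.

22

The MRCA of sp25 and sp57 is the node subtending ((sp38,((sp58,sp41),(sp50,sp57))),((sp45,((((sp19,sp56),(sp70,sp53)),(sp65,(sp16,sp28))),sp17)),(((sp48,(sp71,sp59)),sp2),((sp72,(sp27,sp25)),sp13)))).
That clade contains 22 terminal taxa: sp13, sp16, sp17, sp19, sp2, sp25, sp27, sp28, sp38, sp41, sp45, sp48, sp50, sp53, sp56, sp57, sp58, sp59, sp65, sp70, sp71, sp72.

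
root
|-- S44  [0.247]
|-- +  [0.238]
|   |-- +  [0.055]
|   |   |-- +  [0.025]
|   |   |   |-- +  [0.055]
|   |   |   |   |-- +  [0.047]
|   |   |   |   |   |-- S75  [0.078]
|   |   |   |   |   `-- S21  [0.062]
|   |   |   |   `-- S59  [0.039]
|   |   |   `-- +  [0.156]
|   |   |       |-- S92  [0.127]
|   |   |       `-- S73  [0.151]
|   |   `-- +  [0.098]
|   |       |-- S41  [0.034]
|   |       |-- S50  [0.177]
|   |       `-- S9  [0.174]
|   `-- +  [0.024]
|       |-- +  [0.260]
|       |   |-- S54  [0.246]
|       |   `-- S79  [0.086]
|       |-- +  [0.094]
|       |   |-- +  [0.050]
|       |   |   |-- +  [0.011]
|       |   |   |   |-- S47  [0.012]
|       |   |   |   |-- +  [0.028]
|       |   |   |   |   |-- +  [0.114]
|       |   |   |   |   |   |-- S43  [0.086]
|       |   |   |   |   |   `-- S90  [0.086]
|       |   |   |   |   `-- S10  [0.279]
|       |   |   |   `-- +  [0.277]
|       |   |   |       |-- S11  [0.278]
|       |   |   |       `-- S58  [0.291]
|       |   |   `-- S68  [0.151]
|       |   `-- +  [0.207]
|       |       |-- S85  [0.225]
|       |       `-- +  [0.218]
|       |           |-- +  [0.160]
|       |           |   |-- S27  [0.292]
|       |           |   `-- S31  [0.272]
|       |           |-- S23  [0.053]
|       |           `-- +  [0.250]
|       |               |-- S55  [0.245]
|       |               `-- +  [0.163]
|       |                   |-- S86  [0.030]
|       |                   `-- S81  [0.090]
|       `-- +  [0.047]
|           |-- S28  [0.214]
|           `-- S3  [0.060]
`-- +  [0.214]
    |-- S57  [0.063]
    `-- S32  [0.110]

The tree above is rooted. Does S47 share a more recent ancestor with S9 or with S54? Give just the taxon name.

The MRCA of S47 and S54 subtends ((S54,S79),(((S47,((S43,S90),S10),(S11,S58)),S68),(S85,((S27,S31),S23,(S55,(S86,S81))))),(S28,S3)) (18 taxa).
The MRCA of S47 and S9 subtends (((((S75,S21),S59),(S92,S73)),(S41,S50,S9)),((S54,S79),(((S47,((S43,S90),S10),(S11,S58)),S68),(S85,((S27,S31),S23,(S55,(S86,S81))))),(S28,S3))) (26 taxa).
The first is nested inside the second, so S47 shares a more recent common ancestor with S54.

S54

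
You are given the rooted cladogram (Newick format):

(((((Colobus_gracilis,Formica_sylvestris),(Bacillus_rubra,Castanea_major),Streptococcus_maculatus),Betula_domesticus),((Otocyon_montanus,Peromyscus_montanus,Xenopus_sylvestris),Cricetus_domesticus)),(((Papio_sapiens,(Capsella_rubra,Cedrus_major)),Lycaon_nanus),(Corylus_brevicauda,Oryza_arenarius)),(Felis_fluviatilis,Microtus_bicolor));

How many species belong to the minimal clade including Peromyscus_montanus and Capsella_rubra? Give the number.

18

The MRCA of Peromyscus_montanus and Capsella_rubra is the root, so the clade is the entire tree.
That clade contains 18 terminal taxa: Bacillus_rubra, Betula_domesticus, Capsella_rubra, Castanea_major, Cedrus_major, Colobus_gracilis, Corylus_brevicauda, Cricetus_domesticus, Felis_fluviatilis, Formica_sylvestris, Lycaon_nanus, Microtus_bicolor, Oryza_arenarius, Otocyon_montanus, Papio_sapiens, Peromyscus_montanus, Streptococcus_maculatus, Xenopus_sylvestris.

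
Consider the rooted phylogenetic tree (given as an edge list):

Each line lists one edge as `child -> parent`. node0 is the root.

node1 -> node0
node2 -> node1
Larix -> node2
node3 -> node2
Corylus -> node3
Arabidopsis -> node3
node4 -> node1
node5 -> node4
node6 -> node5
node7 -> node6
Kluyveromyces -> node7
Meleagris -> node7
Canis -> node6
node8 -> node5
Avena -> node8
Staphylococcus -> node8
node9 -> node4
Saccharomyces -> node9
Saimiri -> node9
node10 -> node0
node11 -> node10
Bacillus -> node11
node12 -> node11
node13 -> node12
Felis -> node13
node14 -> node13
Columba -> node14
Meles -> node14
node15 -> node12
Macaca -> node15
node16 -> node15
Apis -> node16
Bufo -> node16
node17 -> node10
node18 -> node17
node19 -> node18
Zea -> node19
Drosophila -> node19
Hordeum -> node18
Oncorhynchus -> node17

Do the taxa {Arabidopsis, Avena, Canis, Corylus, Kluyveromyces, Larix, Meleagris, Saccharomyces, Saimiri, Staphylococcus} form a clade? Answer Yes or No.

The most recent common ancestor of these taxa subtends ((Larix,(Corylus,Arabidopsis)),((((Kluyveromyces,Meleagris),Canis),(Avena,Staphylococcus)),(Saccharomyces,Saimiri))).
That clade has exactly 10 tips — every listed taxon and nothing else — so the group is monophyletic.

Yes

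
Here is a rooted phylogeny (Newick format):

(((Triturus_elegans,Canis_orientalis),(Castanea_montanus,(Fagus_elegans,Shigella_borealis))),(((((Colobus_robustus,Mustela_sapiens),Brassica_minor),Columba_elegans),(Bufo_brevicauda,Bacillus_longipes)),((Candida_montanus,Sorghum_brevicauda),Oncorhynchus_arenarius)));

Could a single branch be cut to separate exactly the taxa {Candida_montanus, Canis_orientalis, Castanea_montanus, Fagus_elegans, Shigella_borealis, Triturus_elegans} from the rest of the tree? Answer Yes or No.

The MRCA of the listed taxa is the root, so the smallest clade containing them is the whole tree.
That clade also contains Bacillus_longipes, Brassica_minor, Bufo_brevicauda, Colobus_robustus, Columba_elegans, Mustela_sapiens, Oncorhynchus_arenarius, Sorghum_brevicauda, which are not in the proposed group, so the group is not monophyletic.

No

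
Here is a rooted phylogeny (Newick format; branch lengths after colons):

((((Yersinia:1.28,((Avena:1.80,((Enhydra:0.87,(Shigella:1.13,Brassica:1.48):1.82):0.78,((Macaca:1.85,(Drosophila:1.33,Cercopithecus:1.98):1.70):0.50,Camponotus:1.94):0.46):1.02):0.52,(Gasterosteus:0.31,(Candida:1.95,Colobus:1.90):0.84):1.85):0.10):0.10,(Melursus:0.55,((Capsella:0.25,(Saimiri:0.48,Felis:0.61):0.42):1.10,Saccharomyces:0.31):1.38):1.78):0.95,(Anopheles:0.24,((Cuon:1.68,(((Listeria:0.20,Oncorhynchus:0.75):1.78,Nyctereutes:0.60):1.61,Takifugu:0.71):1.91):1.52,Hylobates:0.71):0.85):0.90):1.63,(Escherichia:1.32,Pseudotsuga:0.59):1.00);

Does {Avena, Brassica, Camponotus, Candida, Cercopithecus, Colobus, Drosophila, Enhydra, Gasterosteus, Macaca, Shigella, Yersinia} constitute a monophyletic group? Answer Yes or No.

The most recent common ancestor of these taxa subtends (Yersinia,((Avena,((Enhydra,(Shigella,Brassica)),((Macaca,(Drosophila,Cercopithecus)),Camponotus))),(Gasterosteus,(Candida,Colobus)))).
That clade has exactly 12 tips — every listed taxon and nothing else — so the group is monophyletic.

Yes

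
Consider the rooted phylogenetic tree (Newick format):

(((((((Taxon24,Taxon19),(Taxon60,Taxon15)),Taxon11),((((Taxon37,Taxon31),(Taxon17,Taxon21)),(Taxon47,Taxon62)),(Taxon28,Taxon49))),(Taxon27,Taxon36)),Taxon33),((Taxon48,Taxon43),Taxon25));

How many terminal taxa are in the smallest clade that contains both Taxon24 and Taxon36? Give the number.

The MRCA of Taxon24 and Taxon36 is the node subtending (((((Taxon24,Taxon19),(Taxon60,Taxon15)),Taxon11),((((Taxon37,Taxon31),(Taxon17,Taxon21)),(Taxon47,Taxon62)),(Taxon28,Taxon49))),(Taxon27,Taxon36)).
That clade contains 15 terminal taxa: Taxon11, Taxon15, Taxon17, Taxon19, Taxon21, Taxon24, Taxon27, Taxon28, Taxon31, Taxon36, Taxon37, Taxon47, Taxon49, Taxon60, Taxon62.

15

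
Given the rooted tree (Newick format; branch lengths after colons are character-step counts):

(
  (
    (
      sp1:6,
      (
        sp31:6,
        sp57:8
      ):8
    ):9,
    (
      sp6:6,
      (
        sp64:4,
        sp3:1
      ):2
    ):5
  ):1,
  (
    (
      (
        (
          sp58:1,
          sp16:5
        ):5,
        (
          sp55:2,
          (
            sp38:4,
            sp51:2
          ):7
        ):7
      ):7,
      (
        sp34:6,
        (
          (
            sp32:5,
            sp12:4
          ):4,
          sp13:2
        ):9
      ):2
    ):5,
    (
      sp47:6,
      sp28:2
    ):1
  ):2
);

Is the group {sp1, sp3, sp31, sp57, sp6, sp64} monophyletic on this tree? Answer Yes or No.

Yes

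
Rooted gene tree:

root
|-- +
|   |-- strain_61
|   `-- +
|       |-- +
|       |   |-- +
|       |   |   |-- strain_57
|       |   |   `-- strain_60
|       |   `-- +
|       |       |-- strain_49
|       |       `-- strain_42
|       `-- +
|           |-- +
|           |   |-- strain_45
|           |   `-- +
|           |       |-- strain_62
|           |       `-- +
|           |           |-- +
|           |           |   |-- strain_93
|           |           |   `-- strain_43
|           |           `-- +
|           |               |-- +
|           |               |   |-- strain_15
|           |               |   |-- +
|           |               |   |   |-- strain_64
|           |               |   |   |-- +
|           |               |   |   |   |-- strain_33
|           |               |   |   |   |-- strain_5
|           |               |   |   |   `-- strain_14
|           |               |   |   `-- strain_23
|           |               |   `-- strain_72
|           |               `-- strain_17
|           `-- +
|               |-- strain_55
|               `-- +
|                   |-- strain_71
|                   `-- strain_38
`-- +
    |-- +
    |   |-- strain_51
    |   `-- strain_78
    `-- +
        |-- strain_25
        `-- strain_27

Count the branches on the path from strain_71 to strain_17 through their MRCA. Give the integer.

The MRCA of strain_71 and strain_17 is the node subtending ((strain_45,(strain_62,((strain_93,strain_43),((strain_15,(strain_64,(strain_33,strain_5,strain_14),strain_23),strain_72),strain_17)))),(strain_55,(strain_71,strain_38))).
From strain_71 up to that node: 3 branches. From strain_17 up to the same node: 5 branches. Total: 3 + 5 = 8.

8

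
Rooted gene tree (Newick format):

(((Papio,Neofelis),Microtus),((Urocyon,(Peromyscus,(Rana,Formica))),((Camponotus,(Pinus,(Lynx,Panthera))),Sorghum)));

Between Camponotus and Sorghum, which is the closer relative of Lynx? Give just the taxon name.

The MRCA of Lynx and Camponotus subtends (Camponotus,(Pinus,(Lynx,Panthera))) (4 taxa).
The MRCA of Lynx and Sorghum subtends ((Camponotus,(Pinus,(Lynx,Panthera))),Sorghum) (5 taxa).
The first is nested inside the second, so Lynx shares a more recent common ancestor with Camponotus.

Camponotus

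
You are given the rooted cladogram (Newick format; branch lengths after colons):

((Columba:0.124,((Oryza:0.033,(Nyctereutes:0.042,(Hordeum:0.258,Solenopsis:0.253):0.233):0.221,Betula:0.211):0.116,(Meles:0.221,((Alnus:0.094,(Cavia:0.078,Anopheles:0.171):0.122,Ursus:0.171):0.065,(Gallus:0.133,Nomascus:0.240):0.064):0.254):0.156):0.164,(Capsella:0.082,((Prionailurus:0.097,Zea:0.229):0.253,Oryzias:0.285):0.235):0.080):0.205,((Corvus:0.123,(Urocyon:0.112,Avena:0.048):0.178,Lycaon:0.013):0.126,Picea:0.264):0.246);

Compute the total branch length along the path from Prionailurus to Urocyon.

The path runs Prionailurus → … → MRCA → … → Urocyon; the MRCA is the root of the tree.
Branch lengths along that path: 0.097 + 0.253 + 0.235 + 0.080 + 0.205 + 0.246 + 0.126 + 0.178 + 0.112 = 1.532.

1.532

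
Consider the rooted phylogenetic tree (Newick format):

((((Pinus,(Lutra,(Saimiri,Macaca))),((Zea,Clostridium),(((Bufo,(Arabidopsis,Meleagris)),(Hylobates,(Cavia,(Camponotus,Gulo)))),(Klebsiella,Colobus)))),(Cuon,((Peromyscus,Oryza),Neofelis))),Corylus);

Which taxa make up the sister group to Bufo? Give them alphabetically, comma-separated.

Bufo attaches to the tree at the node subtending (Bufo,(Arabidopsis,Meleagris)).
The other lineage descending from that same node — the sister group — is (Arabidopsis,Meleagris); its 2 tips in alphabetical order are the answer.

Arabidopsis, Meleagris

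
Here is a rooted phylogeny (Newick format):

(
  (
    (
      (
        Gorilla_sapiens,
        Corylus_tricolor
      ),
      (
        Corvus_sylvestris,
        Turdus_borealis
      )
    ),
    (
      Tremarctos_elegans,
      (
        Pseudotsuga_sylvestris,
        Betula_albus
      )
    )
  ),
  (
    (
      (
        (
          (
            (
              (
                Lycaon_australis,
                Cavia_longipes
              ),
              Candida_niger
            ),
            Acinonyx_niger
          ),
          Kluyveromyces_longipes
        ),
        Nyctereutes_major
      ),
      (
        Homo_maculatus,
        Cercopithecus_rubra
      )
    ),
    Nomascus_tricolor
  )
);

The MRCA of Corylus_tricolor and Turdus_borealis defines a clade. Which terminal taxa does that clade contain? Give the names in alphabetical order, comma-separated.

Tracing Corylus_tricolor: it sits inside (Gorilla_sapiens,Corylus_tricolor).
Tracing Turdus_borealis: it sits inside (Corvus_sylvestris,Turdus_borealis).
The smallest clade enclosing both is ((Gorilla_sapiens,Corylus_tricolor),(Corvus_sylvestris,Turdus_borealis)); the answer is its 4 terminal taxa in alphabetical order.

Corvus_sylvestris, Corylus_tricolor, Gorilla_sapiens, Turdus_borealis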